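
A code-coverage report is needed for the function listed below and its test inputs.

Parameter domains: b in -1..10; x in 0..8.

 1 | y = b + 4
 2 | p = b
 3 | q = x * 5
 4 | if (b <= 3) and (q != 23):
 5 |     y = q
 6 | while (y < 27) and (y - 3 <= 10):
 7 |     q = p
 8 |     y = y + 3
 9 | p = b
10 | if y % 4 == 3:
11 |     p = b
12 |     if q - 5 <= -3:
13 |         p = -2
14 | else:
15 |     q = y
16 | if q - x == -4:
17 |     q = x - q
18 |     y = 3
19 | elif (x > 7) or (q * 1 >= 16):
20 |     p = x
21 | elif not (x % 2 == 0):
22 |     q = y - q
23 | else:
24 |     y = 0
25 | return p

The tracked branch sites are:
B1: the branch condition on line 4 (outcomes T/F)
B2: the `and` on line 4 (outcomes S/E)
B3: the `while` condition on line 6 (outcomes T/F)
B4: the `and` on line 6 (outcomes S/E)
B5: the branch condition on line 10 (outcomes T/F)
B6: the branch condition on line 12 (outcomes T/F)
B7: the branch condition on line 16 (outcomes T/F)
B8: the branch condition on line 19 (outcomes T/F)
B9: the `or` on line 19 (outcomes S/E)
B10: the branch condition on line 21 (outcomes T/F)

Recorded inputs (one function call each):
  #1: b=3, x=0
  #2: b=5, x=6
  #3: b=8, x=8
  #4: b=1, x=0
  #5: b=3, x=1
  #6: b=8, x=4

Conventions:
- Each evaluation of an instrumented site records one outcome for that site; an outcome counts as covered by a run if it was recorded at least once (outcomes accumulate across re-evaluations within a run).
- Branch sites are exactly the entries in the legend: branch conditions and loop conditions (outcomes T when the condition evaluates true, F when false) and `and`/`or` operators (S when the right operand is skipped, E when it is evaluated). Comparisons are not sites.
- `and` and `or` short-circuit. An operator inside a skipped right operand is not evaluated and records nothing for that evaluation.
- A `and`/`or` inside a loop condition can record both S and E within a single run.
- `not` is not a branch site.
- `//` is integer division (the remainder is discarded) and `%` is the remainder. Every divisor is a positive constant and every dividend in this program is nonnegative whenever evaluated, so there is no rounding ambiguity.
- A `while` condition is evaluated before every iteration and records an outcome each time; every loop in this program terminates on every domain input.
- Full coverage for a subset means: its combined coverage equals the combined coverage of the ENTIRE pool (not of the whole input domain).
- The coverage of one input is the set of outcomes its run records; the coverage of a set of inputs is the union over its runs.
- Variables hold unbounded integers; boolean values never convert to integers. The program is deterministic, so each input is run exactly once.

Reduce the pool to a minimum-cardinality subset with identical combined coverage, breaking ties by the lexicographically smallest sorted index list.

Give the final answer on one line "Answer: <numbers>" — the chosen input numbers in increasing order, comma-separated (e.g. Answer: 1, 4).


input #1 (b=3, x=0): events B2->E, B1->T, B4->E, B3->T, B4->E, B3->T, B4->E, B3->T, B4->E, B3->T, B4->E, B3->T, B4->E, B3->F, ...; covers B1=T, B2=E, B3=T, B3=F, B4=E, B5=T, B6=F, B7=F, B8=F, B9=E, B10=F
input #2 (b=5, x=6): events B2->S, B1->F, B4->E, B3->T, B4->E, B3->T, B4->E, B3->F, B5->T, B6->F, B7->F, B9->E, B8->F, B10->F; covers B1=F, B2=S, B3=T, B3=F, B4=E, B5=T, B6=F, B7=F, B8=F, B9=E, B10=F
input #3 (b=8, x=8): events B2->S, B1->F, B4->E, B3->T, B4->E, B3->F, B5->T, B6->F, B7->F, B9->S, B8->T; covers B1=F, B2=S, B3=T, B3=F, B4=E, B5=T, B6=F, B7=F, B8=T, B9=S
input #4 (b=1, x=0): events B2->E, B1->T, B4->E, B3->T, B4->E, B3->T, B4->E, B3->T, B4->E, B3->T, B4->E, B3->T, B4->E, B3->F, ...; covers B1=T, B2=E, B3=T, B3=F, B4=E, B5=T, B6=T, B7=F, B8=F, B9=E, B10=F
input #5 (b=3, x=1): events B2->E, B1->T, B4->E, B3->T, B4->E, B3->T, B4->E, B3->T, B4->E, B3->F, B5->F, B7->F, B9->E, B8->F, ...; covers B1=T, B2=E, B3=T, B3=F, B4=E, B5=F, B7=F, B8=F, B9=E, B10=T
input #6 (b=8, x=4): events B2->S, B1->F, B4->E, B3->T, B4->E, B3->F, B5->T, B6->F, B7->F, B9->E, B8->F, B10->F; covers B1=F, B2=S, B3=T, B3=F, B4=E, B5=T, B6=F, B7=F, B8=F, B9=E, B10=F
together the pool reaches 18 outcomes: B1=T, B1=F, B2=S, B2=E, B3=T, B3=F, B4=E, B5=T, B5=F, B6=T, B6=F, B7=F, B8=T, B8=F, B9=S, B9=E, B10=T, B10=F
every size-1 subset falls short of the 18 outcomes (best: 11/18)
every size-2 subset falls short of the 18 outcomes (best: 16/18)
inputs {3, 4, 5} (size 3) cover everything; no size-3 subset with a lexicographically smaller index list covers all 18
Answer: 3, 4, 5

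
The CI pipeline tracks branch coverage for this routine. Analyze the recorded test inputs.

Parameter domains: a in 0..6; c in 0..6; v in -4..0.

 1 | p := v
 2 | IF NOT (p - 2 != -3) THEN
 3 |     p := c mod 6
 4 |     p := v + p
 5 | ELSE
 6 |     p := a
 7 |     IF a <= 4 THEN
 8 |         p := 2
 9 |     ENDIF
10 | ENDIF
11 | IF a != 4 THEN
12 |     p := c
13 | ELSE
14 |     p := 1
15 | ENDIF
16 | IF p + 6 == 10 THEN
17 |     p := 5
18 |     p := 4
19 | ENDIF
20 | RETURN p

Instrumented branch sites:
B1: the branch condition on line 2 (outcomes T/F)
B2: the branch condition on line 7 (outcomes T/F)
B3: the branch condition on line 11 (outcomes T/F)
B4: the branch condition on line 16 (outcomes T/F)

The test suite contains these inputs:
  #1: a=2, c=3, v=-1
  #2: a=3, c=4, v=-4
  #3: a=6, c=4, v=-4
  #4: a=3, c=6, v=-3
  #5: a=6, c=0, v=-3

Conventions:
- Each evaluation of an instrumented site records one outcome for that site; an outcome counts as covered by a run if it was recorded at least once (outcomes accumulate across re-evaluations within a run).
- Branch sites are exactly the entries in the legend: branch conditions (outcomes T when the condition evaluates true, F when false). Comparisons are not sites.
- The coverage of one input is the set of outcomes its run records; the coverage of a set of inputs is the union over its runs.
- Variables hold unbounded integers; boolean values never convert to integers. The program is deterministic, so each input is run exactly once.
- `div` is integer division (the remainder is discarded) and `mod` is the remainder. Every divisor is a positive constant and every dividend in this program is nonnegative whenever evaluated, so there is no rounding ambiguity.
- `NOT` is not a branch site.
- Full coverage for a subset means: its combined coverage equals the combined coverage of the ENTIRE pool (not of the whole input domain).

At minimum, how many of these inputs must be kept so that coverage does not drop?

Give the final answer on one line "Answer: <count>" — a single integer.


test 1 (a=2, c=3, v=-1) hits B1=T, B3=T, B4=F
test 2 (a=3, c=4, v=-4) hits B1=F, B2=T, B3=T, B4=T
test 3 (a=6, c=4, v=-4) hits B1=F, B2=F, B3=T, B4=T
test 4 (a=3, c=6, v=-3) hits B1=F, B2=T, B3=T, B4=F
test 5 (a=6, c=0, v=-3) hits B1=F, B2=F, B3=T, B4=F
together the pool reaches 7 outcomes: B1=T, B1=F, B2=T, B2=F, B3=T, B4=T, B4=F
checked all size-1 subsets: none covers 7 outcomes (max 4/7)
checked all size-2 subsets: none covers 7 outcomes (max 6/7)
the canonical winner is {1, 2, 3}: size 3, full 7-outcome coverage, earliest index list among size-3 covers
Answer: 3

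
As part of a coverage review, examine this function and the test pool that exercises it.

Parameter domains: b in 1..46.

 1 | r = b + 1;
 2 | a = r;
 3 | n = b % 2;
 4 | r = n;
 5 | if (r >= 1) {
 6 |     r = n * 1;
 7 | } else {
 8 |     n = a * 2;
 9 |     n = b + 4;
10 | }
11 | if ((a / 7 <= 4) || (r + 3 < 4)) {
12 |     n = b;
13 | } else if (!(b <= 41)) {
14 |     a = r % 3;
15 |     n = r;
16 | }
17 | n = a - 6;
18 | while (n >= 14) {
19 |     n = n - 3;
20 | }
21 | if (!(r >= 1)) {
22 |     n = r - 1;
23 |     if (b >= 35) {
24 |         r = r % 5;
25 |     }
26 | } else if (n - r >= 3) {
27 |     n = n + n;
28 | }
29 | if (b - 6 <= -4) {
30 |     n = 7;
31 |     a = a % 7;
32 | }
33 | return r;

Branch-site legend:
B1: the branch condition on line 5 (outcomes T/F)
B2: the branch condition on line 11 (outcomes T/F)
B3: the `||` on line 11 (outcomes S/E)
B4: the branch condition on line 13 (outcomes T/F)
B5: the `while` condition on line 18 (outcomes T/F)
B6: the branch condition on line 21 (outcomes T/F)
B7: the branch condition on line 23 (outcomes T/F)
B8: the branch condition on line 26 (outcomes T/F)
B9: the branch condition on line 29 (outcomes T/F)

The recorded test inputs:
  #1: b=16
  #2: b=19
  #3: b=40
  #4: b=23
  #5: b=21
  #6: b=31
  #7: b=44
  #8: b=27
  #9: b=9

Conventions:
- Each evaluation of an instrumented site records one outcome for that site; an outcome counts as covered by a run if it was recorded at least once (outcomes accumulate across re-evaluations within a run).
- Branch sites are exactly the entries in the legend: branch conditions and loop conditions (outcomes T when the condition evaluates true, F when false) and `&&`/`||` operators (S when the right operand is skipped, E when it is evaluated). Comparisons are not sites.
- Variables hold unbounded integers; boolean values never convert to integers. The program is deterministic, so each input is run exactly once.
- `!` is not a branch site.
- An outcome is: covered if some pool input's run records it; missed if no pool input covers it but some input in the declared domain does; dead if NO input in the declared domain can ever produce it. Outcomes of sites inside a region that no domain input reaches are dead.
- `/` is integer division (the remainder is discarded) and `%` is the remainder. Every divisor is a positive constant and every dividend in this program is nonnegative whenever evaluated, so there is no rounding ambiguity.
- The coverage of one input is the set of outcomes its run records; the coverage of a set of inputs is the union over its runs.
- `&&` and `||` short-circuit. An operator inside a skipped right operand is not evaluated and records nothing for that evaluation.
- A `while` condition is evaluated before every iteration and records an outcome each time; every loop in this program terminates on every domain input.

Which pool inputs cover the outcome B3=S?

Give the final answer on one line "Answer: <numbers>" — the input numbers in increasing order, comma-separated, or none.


input #1 (b=16): hits B3=S
input #2 (b=19): hits B3=S
input #3 (b=40): never hits B3=S
input #4 (b=23): hits B3=S
input #5 (b=21): hits B3=S
input #6 (b=31): hits B3=S
input #7 (b=44): never hits B3=S
input #8 (b=27): hits B3=S
input #9 (b=9): hits B3=S
Answer: 1, 2, 4, 5, 6, 8, 9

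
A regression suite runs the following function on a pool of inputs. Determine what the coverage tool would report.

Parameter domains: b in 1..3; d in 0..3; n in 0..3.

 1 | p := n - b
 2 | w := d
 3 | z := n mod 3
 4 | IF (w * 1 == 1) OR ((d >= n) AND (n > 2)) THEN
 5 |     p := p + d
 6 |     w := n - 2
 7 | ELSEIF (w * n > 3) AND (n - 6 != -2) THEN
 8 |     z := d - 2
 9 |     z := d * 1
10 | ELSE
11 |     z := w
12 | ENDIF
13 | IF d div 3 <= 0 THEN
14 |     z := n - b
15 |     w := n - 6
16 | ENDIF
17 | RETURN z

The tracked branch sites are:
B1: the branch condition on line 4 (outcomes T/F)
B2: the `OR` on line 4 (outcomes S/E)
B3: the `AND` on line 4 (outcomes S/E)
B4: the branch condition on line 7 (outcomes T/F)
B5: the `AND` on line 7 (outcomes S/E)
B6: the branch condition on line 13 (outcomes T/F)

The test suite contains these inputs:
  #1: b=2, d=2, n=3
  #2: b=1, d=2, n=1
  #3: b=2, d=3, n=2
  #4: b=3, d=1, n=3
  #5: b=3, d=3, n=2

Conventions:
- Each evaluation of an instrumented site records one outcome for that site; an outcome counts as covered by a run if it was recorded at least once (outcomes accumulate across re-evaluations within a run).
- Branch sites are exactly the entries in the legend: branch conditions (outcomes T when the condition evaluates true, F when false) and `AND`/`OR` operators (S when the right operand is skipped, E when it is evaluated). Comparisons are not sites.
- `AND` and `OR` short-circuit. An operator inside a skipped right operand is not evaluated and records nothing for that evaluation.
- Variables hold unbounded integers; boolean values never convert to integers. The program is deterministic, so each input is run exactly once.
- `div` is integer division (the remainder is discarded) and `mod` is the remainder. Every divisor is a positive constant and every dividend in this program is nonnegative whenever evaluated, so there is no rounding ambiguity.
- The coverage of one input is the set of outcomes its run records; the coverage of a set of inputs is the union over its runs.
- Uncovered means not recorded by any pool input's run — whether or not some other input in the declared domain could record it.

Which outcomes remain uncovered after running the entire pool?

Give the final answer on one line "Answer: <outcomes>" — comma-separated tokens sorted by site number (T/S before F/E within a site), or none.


test 1 (b=2, d=2, n=3) hits B1=F, B2=E, B3=S, B4=T, B5=E, B6=T
test 2 (b=1, d=2, n=1) hits B1=F, B2=E, B3=E, B4=F, B5=S, B6=T
test 3 (b=2, d=3, n=2) hits B1=F, B2=E, B3=E, B4=T, B5=E, B6=F
test 4 (b=3, d=1, n=3) hits B1=T, B2=S, B6=T
test 5 (b=3, d=3, n=2) hits B1=F, B2=E, B3=E, B4=T, B5=E, B6=F
union over the pool: B1=T, B1=F, B2=S, B2=E, B3=S, B3=E, B4=T, B4=F, B5=S, B5=E, B6=T, B6=F
uncovered (0 of 12): none
Answer: none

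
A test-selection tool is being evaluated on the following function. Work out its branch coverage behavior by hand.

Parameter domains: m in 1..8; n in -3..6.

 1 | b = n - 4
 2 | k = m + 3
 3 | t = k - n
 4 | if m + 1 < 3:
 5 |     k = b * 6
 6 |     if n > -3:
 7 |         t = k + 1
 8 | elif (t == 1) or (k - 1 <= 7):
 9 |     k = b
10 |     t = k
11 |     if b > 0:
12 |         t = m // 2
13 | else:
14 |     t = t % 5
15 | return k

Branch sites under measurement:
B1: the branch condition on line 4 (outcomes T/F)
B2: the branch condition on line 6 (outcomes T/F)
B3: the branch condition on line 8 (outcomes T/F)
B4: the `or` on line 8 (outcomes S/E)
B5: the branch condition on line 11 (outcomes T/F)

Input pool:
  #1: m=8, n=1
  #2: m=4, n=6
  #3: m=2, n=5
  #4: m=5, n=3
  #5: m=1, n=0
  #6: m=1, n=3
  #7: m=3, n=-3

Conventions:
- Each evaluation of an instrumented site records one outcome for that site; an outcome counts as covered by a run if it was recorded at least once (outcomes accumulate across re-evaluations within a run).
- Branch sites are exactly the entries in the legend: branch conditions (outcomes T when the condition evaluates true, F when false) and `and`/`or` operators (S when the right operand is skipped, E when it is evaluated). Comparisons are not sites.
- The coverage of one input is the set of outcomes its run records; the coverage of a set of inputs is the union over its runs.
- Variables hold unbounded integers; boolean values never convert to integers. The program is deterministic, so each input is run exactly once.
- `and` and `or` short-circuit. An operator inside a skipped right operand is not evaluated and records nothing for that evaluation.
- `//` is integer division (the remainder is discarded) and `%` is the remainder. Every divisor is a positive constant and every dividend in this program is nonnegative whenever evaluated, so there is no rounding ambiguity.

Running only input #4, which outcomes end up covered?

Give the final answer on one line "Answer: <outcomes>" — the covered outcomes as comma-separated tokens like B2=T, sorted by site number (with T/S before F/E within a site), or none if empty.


Running input #4 (m=5, n=3), event by event:
  B1->F, B4->E, B3->T, B5->F
distinct outcomes covered: B1=F, B3=T, B4=E, B5=F
Answer: B1=F, B3=T, B4=E, B5=F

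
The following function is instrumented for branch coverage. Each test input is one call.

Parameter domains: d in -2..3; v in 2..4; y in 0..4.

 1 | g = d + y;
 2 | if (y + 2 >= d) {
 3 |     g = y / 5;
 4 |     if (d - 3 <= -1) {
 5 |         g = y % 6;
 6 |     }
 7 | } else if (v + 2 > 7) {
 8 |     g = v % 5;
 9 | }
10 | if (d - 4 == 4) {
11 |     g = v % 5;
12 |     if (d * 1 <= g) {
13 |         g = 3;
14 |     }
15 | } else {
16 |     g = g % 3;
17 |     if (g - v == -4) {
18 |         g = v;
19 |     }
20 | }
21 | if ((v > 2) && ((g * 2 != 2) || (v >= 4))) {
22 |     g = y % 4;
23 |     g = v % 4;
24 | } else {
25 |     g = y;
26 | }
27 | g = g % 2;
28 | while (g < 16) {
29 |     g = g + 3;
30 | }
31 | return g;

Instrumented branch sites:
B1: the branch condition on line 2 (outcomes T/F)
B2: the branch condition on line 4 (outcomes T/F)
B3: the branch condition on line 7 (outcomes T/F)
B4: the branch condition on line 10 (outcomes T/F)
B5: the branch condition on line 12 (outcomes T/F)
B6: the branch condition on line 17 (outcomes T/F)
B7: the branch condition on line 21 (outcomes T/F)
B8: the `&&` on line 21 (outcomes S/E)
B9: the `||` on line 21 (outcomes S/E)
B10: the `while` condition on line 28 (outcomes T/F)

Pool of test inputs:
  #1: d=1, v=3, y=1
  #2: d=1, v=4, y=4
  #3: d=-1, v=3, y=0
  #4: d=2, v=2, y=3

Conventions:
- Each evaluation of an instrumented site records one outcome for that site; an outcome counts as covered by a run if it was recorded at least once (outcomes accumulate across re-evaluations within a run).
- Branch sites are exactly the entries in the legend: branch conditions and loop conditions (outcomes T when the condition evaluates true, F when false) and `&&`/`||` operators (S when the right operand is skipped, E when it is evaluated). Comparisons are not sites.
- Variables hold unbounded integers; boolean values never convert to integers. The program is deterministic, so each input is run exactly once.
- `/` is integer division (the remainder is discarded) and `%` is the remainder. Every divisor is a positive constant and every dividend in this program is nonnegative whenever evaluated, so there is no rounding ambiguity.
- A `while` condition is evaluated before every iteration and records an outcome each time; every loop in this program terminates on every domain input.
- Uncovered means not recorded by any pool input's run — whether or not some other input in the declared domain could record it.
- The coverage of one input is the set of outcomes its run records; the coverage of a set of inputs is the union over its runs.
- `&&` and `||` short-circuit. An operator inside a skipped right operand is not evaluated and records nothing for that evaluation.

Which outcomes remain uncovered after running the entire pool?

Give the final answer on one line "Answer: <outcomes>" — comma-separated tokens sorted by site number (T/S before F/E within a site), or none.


run #1 (d=1, v=3, y=1) runs B1->T, B2->T, B4->F, B6->F, B8->E, B9->E, B7->F, B10->T, B10->T, B10->T, B10->T, B10->T, B10->F; records B1=T, B2=T, B4=F, B6=F, B7=F, B8=E, B9=E, B10=T, B10=F
run #2 (d=1, v=4, y=4) runs B1->T, B2->T, B4->F, B6->F, B8->E, B9->E, B7->T, B10->T, B10->T, B10->T, B10->T, B10->T, B10->T, B10->F; records B1=T, B2=T, B4=F, B6=F, B7=T, B8=E, B9=E, B10=T, B10=F
run #3 (d=-1, v=3, y=0) runs B1->T, B2->T, B4->F, B6->F, B8->E, B9->S, B7->T, B10->T, B10->T, B10->T, B10->T, B10->T, B10->F; records B1=T, B2=T, B4=F, B6=F, B7=T, B8=E, B9=S, B10=T, B10=F
run #4 (d=2, v=2, y=3) runs B1->T, B2->T, B4->F, B6->F, B8->S, B7->F, B10->T, B10->T, B10->T, B10->T, B10->T, B10->F; records B1=T, B2=T, B4=F, B6=F, B7=F, B8=S, B10=T, B10=F
union over the pool: B1=T, B2=T, B4=F, B6=F, B7=T, B7=F, B8=S, B8=E, B9=S, B9=E, B10=T, B10=F
uncovered (8 of 20): B1=F, B2=F, B3=T, B3=F, B4=T, B5=T, B5=F, B6=T
Answer: B1=F, B2=F, B3=T, B3=F, B4=T, B5=T, B5=F, B6=T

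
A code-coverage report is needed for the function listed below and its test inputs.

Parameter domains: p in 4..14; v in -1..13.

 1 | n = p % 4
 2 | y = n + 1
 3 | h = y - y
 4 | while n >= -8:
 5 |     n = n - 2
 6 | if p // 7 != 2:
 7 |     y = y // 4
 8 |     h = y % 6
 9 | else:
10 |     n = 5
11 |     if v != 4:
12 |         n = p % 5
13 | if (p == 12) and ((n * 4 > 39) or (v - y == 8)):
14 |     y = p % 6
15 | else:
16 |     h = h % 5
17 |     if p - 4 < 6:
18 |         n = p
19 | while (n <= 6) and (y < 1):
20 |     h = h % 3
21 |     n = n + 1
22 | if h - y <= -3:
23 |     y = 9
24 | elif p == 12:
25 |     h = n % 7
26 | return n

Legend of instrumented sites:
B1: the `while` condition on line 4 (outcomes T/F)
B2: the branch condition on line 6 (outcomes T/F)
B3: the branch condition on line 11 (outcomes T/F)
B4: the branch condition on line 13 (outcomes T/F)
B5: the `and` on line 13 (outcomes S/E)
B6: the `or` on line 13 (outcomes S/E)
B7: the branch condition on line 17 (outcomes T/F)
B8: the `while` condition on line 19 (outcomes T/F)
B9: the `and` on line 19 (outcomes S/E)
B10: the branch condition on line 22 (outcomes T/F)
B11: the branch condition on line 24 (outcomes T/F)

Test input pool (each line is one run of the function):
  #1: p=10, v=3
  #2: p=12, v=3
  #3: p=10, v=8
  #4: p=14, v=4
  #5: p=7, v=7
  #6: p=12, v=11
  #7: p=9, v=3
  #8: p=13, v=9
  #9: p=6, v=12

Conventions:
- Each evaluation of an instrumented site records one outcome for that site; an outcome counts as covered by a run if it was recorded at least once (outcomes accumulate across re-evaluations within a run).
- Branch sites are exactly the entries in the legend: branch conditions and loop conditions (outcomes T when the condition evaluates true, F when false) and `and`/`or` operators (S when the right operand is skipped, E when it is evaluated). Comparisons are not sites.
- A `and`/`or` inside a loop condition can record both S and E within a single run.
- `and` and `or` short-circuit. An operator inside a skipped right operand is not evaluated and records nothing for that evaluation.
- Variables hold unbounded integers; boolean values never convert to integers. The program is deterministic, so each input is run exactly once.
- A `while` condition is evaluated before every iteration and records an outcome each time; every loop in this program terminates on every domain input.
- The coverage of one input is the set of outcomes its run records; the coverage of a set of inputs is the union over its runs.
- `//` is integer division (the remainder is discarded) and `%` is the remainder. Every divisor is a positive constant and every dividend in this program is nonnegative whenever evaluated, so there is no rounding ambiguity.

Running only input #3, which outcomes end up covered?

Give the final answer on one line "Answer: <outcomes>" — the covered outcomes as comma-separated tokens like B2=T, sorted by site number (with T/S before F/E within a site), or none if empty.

Running input #3 (p=10, v=8), event by event:
  B1->T, B1->T, B1->T, B1->T, B1->T, B1->T, B1->F, B2->T, B5->S, B4->F
  B7->F, B9->E, B8->T, B9->E, B8->T, B9->E, B8->T, B9->E, B8->T, B9->E
  B8->T, B9->E, B8->T, B9->E, B8->T, B9->E, B8->T, B9->E, B8->T, B9->E
  B8->T, B9->E, B8->T, B9->E, B8->T, B9->E, B8->T, B9->E, B8->T, B9->E
  B8->T, B9->E, B8->T, B9->E, B8->T, B9->S, B8->F, B10->F, B11->F
as a set, this run covers: B1=T, B1=F, B2=T, B4=F, B5=S, B7=F, B8=T, B8=F, B9=S, B9=E, B10=F, B11=F

Answer: B1=T, B1=F, B2=T, B4=F, B5=S, B7=F, B8=T, B8=F, B9=S, B9=E, B10=F, B11=F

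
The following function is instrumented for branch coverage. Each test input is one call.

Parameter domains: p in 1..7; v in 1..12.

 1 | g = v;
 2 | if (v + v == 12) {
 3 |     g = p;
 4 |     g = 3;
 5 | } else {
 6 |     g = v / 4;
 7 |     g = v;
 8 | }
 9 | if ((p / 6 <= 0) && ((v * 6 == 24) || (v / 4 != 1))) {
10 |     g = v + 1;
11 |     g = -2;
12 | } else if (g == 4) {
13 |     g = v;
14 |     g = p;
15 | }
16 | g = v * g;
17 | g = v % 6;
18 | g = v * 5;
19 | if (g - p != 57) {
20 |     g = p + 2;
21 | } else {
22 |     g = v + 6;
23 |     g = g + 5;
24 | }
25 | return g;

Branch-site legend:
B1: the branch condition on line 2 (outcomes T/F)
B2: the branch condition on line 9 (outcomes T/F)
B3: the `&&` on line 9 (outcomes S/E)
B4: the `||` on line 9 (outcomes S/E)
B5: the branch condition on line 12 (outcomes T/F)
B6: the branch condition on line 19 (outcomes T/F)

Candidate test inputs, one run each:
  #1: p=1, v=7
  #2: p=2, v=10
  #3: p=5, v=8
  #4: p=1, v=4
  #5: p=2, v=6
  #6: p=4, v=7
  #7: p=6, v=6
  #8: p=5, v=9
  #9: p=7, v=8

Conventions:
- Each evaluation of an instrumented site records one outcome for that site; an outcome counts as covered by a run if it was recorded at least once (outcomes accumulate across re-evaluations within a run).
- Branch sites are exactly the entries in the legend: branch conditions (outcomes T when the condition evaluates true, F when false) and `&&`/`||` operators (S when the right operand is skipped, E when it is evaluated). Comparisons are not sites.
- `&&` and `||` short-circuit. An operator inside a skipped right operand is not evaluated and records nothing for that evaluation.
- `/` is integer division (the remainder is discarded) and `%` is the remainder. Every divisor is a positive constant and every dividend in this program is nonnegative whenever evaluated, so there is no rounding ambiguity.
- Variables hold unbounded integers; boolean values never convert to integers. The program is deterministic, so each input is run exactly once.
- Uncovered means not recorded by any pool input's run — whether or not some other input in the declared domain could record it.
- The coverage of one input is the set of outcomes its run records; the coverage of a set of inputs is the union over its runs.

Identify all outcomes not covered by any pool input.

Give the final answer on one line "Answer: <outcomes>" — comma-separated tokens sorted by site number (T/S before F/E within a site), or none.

#1 (p=1, v=7) -> covered: B1=F, B2=F, B3=E, B4=E, B5=F, B6=T
#2 (p=2, v=10) -> covered: B1=F, B2=T, B3=E, B4=E, B6=T
#3 (p=5, v=8) -> covered: B1=F, B2=T, B3=E, B4=E, B6=T
#4 (p=1, v=4) -> covered: B1=F, B2=T, B3=E, B4=S, B6=T
#5 (p=2, v=6) -> covered: B1=T, B2=F, B3=E, B4=E, B5=F, B6=T
#6 (p=4, v=7) -> covered: B1=F, B2=F, B3=E, B4=E, B5=F, B6=T
#7 (p=6, v=6) -> covered: B1=T, B2=F, B3=S, B5=F, B6=T
#8 (p=5, v=9) -> covered: B1=F, B2=T, B3=E, B4=E, B6=T
#9 (p=7, v=8) -> covered: B1=F, B2=F, B3=S, B5=F, B6=T
union over the pool: B1=T, B1=F, B2=T, B2=F, B3=S, B3=E, B4=S, B4=E, B5=F, B6=T
uncovered (2 of 12): B5=T, B6=F

Answer: B5=T, B6=F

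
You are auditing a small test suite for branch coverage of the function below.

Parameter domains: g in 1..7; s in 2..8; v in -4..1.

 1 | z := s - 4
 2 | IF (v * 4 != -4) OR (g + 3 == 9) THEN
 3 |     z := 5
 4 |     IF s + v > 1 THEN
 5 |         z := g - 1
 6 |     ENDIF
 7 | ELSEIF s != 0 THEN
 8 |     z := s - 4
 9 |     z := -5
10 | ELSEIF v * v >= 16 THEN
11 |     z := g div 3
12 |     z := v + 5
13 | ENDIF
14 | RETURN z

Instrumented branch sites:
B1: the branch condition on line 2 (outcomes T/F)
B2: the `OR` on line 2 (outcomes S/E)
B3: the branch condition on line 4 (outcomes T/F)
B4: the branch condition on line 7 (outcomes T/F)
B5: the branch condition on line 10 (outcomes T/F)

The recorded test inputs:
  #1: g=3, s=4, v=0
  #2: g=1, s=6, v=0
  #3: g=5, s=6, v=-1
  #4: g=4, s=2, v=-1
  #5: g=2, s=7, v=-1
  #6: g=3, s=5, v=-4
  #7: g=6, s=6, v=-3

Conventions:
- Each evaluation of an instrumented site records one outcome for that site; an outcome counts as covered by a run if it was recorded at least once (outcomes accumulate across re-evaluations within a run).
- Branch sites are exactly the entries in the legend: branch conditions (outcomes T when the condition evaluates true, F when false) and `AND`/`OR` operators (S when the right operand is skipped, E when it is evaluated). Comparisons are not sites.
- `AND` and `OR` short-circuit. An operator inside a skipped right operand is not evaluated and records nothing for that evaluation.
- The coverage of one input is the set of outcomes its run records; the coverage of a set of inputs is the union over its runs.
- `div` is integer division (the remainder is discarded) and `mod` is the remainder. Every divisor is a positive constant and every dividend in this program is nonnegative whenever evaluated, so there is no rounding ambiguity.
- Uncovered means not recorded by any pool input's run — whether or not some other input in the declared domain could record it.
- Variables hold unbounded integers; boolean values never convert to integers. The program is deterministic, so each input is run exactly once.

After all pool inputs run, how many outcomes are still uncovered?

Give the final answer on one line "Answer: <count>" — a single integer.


test 1 (g=3, s=4, v=0) fires B2->S, B1->T, B3->T; hits B1=T, B2=S, B3=T
test 2 (g=1, s=6, v=0) fires B2->S, B1->T, B3->T; hits B1=T, B2=S, B3=T
test 3 (g=5, s=6, v=-1) fires B2->E, B1->F, B4->T; hits B1=F, B2=E, B4=T
test 4 (g=4, s=2, v=-1) fires B2->E, B1->F, B4->T; hits B1=F, B2=E, B4=T
test 5 (g=2, s=7, v=-1) fires B2->E, B1->F, B4->T; hits B1=F, B2=E, B4=T
test 6 (g=3, s=5, v=-4) fires B2->S, B1->T, B3->F; hits B1=T, B2=S, B3=F
test 7 (g=6, s=6, v=-3) fires B2->S, B1->T, B3->T; hits B1=T, B2=S, B3=T
union over the pool: B1=T, B1=F, B2=S, B2=E, B3=T, B3=F, B4=T
uncovered (3 of 10): B4=F, B5=T, B5=F
Answer: 3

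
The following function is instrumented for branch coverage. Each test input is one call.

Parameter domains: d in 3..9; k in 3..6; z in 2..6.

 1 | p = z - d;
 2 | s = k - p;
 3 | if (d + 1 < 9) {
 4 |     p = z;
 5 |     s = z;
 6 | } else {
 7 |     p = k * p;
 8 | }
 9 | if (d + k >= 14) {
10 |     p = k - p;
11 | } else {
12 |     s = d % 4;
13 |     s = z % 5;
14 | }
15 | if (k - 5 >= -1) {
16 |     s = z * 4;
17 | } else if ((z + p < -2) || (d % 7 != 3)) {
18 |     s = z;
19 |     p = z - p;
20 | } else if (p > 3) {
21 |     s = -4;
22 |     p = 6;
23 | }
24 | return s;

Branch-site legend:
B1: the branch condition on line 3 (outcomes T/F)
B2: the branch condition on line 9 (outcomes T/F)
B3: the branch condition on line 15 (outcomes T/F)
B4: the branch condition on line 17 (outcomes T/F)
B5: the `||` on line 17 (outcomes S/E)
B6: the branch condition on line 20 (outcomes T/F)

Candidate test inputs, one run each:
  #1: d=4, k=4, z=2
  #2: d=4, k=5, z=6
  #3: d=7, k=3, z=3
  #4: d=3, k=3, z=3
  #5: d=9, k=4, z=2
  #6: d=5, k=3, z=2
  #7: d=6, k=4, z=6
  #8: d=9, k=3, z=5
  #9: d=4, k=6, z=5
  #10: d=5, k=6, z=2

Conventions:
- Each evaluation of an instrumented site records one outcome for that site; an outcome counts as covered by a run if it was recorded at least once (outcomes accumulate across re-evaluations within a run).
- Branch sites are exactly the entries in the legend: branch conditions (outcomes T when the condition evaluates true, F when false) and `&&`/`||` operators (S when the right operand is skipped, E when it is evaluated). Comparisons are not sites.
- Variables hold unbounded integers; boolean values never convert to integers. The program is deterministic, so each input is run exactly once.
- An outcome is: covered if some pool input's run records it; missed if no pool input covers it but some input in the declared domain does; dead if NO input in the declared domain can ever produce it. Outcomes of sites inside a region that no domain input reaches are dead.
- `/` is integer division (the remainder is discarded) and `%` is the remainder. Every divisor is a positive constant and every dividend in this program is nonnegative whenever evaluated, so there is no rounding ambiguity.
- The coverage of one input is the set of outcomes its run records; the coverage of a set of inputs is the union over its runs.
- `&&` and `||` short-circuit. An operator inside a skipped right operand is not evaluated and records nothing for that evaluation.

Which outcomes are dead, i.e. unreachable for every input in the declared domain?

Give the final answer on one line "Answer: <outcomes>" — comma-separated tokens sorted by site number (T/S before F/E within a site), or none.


exhaustive pass over the 140-input domain:
  reachable outcomes have witnesses, e.g. B1=T (e.g. d=3, k=3, z=2), B1=F (e.g. d=8, k=3, z=2), B2=T (e.g. d=8, k=6, z=2), B2=F (e.g. d=3, k=3, z=2)
Answer: none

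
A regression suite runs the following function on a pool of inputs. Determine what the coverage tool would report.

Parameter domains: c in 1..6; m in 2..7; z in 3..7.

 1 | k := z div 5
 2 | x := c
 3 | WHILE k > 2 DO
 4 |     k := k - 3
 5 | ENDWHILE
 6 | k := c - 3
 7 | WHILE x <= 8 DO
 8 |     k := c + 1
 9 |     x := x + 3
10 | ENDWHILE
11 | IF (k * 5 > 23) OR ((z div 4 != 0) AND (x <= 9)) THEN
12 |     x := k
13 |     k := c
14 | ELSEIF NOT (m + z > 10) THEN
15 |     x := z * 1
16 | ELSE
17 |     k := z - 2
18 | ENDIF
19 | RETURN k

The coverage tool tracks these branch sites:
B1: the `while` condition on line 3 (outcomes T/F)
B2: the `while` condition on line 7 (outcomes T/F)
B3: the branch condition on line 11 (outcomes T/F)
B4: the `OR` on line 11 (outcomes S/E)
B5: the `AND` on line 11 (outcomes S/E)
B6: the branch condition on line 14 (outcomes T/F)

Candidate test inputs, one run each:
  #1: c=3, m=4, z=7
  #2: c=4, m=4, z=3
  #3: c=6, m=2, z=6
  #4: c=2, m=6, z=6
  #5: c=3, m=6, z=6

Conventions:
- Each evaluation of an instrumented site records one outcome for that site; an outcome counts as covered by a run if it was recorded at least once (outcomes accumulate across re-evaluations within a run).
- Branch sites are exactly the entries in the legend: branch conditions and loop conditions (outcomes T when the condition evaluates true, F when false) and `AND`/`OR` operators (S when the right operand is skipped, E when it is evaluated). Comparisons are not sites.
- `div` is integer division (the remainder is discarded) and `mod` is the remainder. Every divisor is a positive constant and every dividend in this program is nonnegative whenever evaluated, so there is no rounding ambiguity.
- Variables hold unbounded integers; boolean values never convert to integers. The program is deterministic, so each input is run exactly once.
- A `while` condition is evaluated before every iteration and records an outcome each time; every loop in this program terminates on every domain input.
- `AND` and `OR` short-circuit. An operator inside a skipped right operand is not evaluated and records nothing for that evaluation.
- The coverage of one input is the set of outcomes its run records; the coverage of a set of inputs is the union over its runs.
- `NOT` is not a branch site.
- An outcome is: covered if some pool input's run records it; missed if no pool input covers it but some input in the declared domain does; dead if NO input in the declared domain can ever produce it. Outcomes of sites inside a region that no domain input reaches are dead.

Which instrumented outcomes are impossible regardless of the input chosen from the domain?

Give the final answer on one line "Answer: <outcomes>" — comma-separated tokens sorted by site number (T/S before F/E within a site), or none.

exhaustive pass over the 180-input domain:
  B1=T: zero occurrences over every domain input -> dead
  reachable outcomes have witnesses, e.g. B1=F (e.g. c=1, m=2, z=3), B2=T (e.g. c=1, m=2, z=3), B2=F (e.g. c=1, m=2, z=3), B3=T (e.g. c=3, m=2, z=4)

Answer: B1=T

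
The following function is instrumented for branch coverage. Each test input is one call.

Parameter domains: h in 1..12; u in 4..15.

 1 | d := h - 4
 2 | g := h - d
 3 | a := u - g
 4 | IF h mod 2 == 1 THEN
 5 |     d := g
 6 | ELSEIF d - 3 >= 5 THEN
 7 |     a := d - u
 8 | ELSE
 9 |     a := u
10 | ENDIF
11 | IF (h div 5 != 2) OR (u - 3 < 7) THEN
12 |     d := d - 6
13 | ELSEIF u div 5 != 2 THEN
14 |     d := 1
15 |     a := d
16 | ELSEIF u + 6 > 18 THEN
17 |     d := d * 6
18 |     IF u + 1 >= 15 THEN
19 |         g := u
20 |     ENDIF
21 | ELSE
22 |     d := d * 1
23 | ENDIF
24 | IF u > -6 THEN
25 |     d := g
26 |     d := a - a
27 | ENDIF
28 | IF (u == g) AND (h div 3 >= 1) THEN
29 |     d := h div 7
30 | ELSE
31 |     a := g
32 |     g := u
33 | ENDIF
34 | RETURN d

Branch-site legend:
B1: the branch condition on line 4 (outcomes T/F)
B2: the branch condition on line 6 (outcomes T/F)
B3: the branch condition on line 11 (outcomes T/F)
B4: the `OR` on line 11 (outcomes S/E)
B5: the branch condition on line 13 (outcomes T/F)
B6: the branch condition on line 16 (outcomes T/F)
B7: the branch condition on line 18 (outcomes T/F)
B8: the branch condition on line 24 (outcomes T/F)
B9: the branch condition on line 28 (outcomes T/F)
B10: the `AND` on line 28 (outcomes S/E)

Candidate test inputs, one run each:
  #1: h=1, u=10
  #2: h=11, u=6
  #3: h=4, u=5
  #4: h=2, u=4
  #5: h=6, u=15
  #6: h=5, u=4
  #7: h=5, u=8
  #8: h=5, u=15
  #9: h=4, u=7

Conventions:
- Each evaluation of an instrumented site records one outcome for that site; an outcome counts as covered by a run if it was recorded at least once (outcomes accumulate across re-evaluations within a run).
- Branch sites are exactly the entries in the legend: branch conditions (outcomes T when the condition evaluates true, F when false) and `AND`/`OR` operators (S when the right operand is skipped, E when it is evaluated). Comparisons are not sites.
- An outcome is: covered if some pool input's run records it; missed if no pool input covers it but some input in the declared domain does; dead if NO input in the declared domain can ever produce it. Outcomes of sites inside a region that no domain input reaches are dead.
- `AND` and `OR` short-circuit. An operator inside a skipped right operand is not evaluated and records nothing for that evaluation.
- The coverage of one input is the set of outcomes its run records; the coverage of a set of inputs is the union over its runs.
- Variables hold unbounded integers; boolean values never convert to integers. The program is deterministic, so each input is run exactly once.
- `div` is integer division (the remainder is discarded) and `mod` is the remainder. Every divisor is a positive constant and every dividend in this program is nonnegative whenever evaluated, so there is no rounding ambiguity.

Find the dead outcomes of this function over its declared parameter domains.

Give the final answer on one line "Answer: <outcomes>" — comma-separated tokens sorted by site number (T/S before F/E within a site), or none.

checking every outcome against all 144 domain inputs:
  B8=F: unreachable across the whole domain -> dead
  reachable outcomes have witnesses, e.g. B1=T (e.g. h=1, u=4), B1=F (e.g. h=2, u=4), B2=T (e.g. h=12, u=4), B2=F (e.g. h=2, u=4)

Answer: B8=F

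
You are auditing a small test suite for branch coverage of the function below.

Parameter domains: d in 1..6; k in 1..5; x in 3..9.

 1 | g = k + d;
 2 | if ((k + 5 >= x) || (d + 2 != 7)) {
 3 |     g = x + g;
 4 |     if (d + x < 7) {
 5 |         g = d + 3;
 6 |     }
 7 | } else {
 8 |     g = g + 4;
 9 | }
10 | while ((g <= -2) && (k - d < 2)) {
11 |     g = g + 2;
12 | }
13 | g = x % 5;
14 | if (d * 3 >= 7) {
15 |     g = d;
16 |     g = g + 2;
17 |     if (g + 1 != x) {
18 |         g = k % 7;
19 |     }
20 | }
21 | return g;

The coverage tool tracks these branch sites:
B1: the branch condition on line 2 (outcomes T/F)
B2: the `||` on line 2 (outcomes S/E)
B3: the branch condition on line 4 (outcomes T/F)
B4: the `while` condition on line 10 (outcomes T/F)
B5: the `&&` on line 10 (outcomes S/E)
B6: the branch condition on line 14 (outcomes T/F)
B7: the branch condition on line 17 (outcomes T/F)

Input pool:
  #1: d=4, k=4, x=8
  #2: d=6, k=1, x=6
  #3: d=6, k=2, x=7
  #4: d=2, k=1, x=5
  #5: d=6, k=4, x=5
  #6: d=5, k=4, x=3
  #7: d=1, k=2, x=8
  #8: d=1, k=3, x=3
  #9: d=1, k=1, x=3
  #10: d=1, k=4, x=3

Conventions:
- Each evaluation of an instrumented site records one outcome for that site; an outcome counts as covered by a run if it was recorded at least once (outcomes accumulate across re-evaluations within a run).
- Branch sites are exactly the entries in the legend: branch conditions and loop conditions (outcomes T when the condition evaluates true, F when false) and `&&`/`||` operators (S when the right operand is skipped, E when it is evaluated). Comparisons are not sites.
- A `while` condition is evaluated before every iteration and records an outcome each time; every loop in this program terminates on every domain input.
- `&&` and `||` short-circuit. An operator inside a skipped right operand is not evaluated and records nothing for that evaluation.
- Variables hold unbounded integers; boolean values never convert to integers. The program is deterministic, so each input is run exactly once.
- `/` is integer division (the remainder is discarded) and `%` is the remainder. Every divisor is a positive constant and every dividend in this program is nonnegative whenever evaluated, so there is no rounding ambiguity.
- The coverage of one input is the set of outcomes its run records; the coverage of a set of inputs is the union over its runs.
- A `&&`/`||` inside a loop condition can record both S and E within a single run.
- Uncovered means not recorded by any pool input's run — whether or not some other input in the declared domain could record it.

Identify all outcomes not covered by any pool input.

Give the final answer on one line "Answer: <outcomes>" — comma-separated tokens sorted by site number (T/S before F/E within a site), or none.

#1 (d=4, k=4, x=8) -> B2->S, B1->T, B3->F, B5->S, B4->F, B6->T, B7->T; covered: B1=T, B2=S, B3=F, B4=F, B5=S, B6=T, B7=T
#2 (d=6, k=1, x=6) -> B2->S, B1->T, B3->F, B5->S, B4->F, B6->T, B7->T; covered: B1=T, B2=S, B3=F, B4=F, B5=S, B6=T, B7=T
#3 (d=6, k=2, x=7) -> B2->S, B1->T, B3->F, B5->S, B4->F, B6->T, B7->T; covered: B1=T, B2=S, B3=F, B4=F, B5=S, B6=T, B7=T
#4 (d=2, k=1, x=5) -> B2->S, B1->T, B3->F, B5->S, B4->F, B6->F; covered: B1=T, B2=S, B3=F, B4=F, B5=S, B6=F
#5 (d=6, k=4, x=5) -> B2->S, B1->T, B3->F, B5->S, B4->F, B6->T, B7->T; covered: B1=T, B2=S, B3=F, B4=F, B5=S, B6=T, B7=T
#6 (d=5, k=4, x=3) -> B2->S, B1->T, B3->F, B5->S, B4->F, B6->T, B7->T; covered: B1=T, B2=S, B3=F, B4=F, B5=S, B6=T, B7=T
#7 (d=1, k=2, x=8) -> B2->E, B1->T, B3->F, B5->S, B4->F, B6->F; covered: B1=T, B2=E, B3=F, B4=F, B5=S, B6=F
#8 (d=1, k=3, x=3) -> B2->S, B1->T, B3->T, B5->S, B4->F, B6->F; covered: B1=T, B2=S, B3=T, B4=F, B5=S, B6=F
#9 (d=1, k=1, x=3) -> B2->S, B1->T, B3->T, B5->S, B4->F, B6->F; covered: B1=T, B2=S, B3=T, B4=F, B5=S, B6=F
#10 (d=1, k=4, x=3) -> B2->S, B1->T, B3->T, B5->S, B4->F, B6->F; covered: B1=T, B2=S, B3=T, B4=F, B5=S, B6=F
union over the pool: B1=T, B2=S, B2=E, B3=T, B3=F, B4=F, B5=S, B6=T, B6=F, B7=T
uncovered (4 of 14): B1=F, B4=T, B5=E, B7=F

Answer: B1=F, B4=T, B5=E, B7=F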